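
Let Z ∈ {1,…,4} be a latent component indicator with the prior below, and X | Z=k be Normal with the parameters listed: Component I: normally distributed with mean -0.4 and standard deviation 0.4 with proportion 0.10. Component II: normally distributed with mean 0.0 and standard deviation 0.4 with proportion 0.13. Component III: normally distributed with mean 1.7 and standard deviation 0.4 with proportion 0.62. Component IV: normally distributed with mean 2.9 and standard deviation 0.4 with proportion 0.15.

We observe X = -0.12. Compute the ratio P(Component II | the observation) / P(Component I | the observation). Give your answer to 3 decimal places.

Only the two components matter; the odds are (π_i f_i(x)) / (π_j f_j(x)).
Evaluate each component's likelihood at the observed value:
  f_I = (1/(0.4·√(2π)))·exp(−(-0.12−-0.4)²/(2·0.4²)) = 0.997356·exp(-0.24500) = 0.780635
  f_II = (1/(0.4·√(2π)))·exp(−(-0.12−0.0)²/(2·0.4²)) = 0.997356·exp(-0.04500) = 0.95347
  f_III = (1/(0.4·√(2π)))·exp(−(-0.12−1.7)²/(2·0.4²)) = 0.997356·exp(-10.35125) = 3.18683e-05
  f_IV = (1/(0.4·√(2π)))·exp(−(-0.12−2.9)²/(2·0.4²)) = 0.997356·exp(-28.50125) = 4.17748e-13
Odds = (0.13/0.10) × (0.95347/0.780635) = 1.3 × 1.2214 ≈ 1.588

1.588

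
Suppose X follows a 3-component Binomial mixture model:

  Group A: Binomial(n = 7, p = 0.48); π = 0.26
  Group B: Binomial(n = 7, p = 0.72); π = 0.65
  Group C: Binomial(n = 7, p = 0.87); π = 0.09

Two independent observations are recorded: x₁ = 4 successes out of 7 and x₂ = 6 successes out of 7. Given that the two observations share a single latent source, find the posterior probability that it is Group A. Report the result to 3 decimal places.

The responsibility of component k is w_k f_k(x) divided by Σ_j w_j f_j(x).
Since both observations come from the same component, the likelihood for component k is f_k(x₁)·f_k(x₂).
  p_A = [C(7,4)·0.48^4·0.52^3 = 35·0.0530842·0.140608 = 0.261242] × [0.0445193] = 0.0116303
  p_B = [C(7,4)·0.72^4·0.28^3 = 35·0.268739·0.021952 = 0.206477] × [0.273056] = 0.0563798
  p_C = [C(7,4)·0.87^4·0.13^3 = 35·0.572898·0.002197 = 0.044053] × [0.3946] = 0.0173833
Unnormalised posteriors:
  w_A·p_A = 0.26 × 0.0116303 = 0.00302388
  w_B·p_B = 0.65 × 0.0563798 = 0.0366468
  w_C·p_C = 0.09 × 0.0173833 = 0.0015645
Sum: 0.00302388 + 0.0366468 + 0.0015645 = 0.0412352
P(Group A | x₁,x₂) ≈ 0.073

0.073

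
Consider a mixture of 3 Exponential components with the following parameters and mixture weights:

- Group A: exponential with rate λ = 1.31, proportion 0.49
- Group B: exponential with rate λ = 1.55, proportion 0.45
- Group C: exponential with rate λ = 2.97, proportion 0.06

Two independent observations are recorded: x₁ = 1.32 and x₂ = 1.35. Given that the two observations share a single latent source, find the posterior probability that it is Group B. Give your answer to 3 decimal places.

P(component k | x) = P(Z=k)·f_k(x) / marginal(x), where marginal(x) = Σ_j P(Z=j)·f_j(x).
Since both observations come from the same component, the likelihood for component k is f_k(x₁)·f_k(x₂).
  L_A = [1.31·e^(−1.31·1.32) = 1.31·e^(−1.7292) = 0.232428] × [0.223471] = 0.0519411
  L_B = [1.55·e^(−1.55·1.32) = 1.55·e^(−2.0460) = 0.200339] × [0.191236] = 0.0383121
  L_C = [2.97·e^(−2.97·1.32) = 2.97·e^(−3.9204) = 0.0589045] × [0.0538831] = 0.00317396
Prior × likelihood for each component:
  P(Z=A)·L_A = 0.49 × 0.0519411 = 0.0254511
  P(Z=B)·L_B = 0.45 × 0.0383121 = 0.0172404
  P(Z=C)·L_C = 0.06 × 0.00317396 = 0.000190437
Denominator: 0.0254511 + 0.0172404 + 0.000190437 = 0.042882
So the posterior for Group B is 0.0172404 / 0.042882 ≈ 0.402.

0.402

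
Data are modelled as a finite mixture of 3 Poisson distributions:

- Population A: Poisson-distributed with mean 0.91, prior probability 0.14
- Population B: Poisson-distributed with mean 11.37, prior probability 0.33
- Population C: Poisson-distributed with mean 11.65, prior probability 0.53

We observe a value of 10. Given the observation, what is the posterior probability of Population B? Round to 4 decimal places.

0.3924

Posterior ∝ prior × likelihood, so P(k | x) ∝ π_k f_k(x); normalise over all components.
Evaluate each component's likelihood at the observed value:
  f_A = 4.31959e-08
  f_B = 0.114792
  f_C = 0.110654
Prior × likelihood for each component:
  π_A·f_A = 0.14 × 4.31959e-08 = 6.04743e-09
  π_B·f_B = 0.33 × 0.114792 = 0.0378815
  π_C·f_C = 0.53 × 0.110654 = 0.0586464
Denominator: 6.04743e-09 + 0.0378815 + 0.0586464 = 0.0965279
P(Population B | the observation) ≈ 0.3924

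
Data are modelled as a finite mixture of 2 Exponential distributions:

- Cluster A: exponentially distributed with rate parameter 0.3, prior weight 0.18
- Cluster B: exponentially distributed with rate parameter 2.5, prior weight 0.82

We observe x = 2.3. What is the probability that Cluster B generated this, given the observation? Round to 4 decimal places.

The responsibility of component k is P(Z=k) f_k(x) divided by Σ_j P(Z=j) f_j(x).
Component likelihoods at x = 2.3:
  L_A = 0.150473
  L_B = 0.00795695
Multiply by the mixture weights:
  P(Z=A)·L_A = 0.18 × 0.150473 = 0.0270851
  P(Z=B)·L_B = 0.82 × 0.00795695 = 0.0065247
Sum: 0.0270851 + 0.0065247 = 0.0336098
P(Cluster B | the observation) ≈ 0.1941

0.1941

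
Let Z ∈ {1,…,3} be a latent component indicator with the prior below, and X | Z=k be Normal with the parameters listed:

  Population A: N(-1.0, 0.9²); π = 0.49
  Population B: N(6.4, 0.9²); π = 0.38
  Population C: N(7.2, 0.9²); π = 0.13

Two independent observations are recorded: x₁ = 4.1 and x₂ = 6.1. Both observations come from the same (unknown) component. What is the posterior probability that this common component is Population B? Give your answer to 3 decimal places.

0.988

By Bayes' theorem, P(k | x) = π_k f_k(x) / Σ_j π_j f_j(x).
Since both observations come from the same component, the likelihood for component k is f_k(x₁)·f_k(x₂).
  p_A = [(1/(0.9·√(2π)))·exp(−(4.1−-1.0)²/(2·0.9²)) = 0.443269·exp(-16.05556) = 4.71877e-08] × [1.35707e-14] = 6.4037e-22
  p_B = [(1/(0.9·√(2π)))·exp(−(4.1−6.4)²/(2·0.9²)) = 0.443269·exp(-3.26543) = 0.0169242] × [0.419315] = 0.00709657
  p_C = [(1/(0.9·√(2π)))·exp(−(4.1−7.2)²/(2·0.9²)) = 0.443269·exp(-5.93210) = 0.00117595] × [0.210033] = 0.000246989
Prior × likelihood for each component:
  π_A·p_A = 0.49 × 6.4037e-22 = 3.13781e-22
  π_B·p_B = 0.38 × 0.00709657 = 0.0026967
  π_C·p_C = 0.13 × 0.000246989 = 3.21085e-05
Denominator: 3.13781e-22 + 0.0026967 + 3.21085e-05 = 0.00272881
P(Population B | x₁,x₂) ≈ 0.988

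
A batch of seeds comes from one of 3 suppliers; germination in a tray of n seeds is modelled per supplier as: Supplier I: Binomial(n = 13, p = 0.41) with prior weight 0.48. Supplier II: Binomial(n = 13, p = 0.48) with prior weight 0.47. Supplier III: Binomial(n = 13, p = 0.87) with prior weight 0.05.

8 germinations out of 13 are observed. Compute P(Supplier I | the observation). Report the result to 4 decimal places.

Apply Bayes' rule: the posterior for each component is proportional to its prior times its likelihood at x.
Binomial probabilities:
  L_I = C(13,8)·0.41^8·0.59^5 = 1287·0.000798493·0.0714924 = 0.0734699
  L_II = C(13,8)·0.48^8·0.52^5 = 1287·0.00281793·0.0380204 = 0.137888
  L_III = C(13,8)·0.87^8·0.13^5 = 1287·0.328212·3.71293e-05 = 0.0156837
Prior × likelihood for each component:
  π_I·L_I = 0.48 × 0.0734699 = 0.0352656
  π_II·L_II = 0.47 × 0.137888 = 0.0648072
  π_III·L_III = 0.05 × 0.0156837 = 0.000784186
Marginal: 0.0352656 + 0.0648072 + 0.000784186 = 0.100857
Responsibility of Supplier I: 0.0352656 / 0.100857 ≈ 0.3497

0.3497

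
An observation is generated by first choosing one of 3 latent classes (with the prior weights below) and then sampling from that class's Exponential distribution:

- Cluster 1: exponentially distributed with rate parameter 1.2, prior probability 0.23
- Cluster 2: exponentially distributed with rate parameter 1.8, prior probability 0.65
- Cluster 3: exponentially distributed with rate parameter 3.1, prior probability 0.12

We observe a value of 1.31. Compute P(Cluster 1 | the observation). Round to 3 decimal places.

0.329

P(component k | x) = w_k·f_k(x) / marginal(x), where marginal(x) = Σ_j w_j·f_j(x).
Evaluate each component's likelihood at the observed value:
  L_1 = 0.249155
  L_2 = 0.170297
  L_3 = 0.0534185
Multiply by the mixture weights:
  w_1·L_1 = 0.23 × 0.249155 = 0.0573057
  w_2·L_2 = 0.65 × 0.170297 = 0.110693
  w_3·L_3 = 0.12 × 0.0534185 = 0.00641022
Denominator: 0.0573057 + 0.110693 + 0.00641022 = 0.174409
P(Cluster 1 | the observation) = 0.0573057 / 0.174409 ≈ 0.329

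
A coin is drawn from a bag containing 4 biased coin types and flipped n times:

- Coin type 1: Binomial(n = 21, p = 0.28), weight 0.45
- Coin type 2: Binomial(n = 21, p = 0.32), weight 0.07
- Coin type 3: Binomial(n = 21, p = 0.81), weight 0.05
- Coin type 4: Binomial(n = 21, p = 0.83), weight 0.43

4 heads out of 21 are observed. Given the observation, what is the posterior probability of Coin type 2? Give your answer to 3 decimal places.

Apply Bayes' rule: the posterior for each component is proportional to its prior times its likelihood at x.
Component likelihoods at x = 4 heads out of 21:
  f_1 = C(21,4)·0.28^4·0.72^17 = 5985·0.00614656·0.00375537 = 0.138149
  f_2 = C(21,4)·0.32^4·0.68^17 = 5985·0.0104858·0.00142119 = 0.0891899
  f_3 = C(21,4)·0.81^4·0.19^17 = 5985·0.430467·5.48039e-13 = 1.41194e-09
  f_4 = C(21,4)·0.83^4·0.17^17 = 5985·0.474583·8.2724e-14 = 2.34968e-10
Prior × likelihood for each component:
  P(Z=1)·f_1 = 0.45 × 0.138149 = 0.0621672
  P(Z=2)·f_2 = 0.07 × 0.0891899 = 0.00624329
  P(Z=3)·f_3 = 0.05 × 1.41194e-09 = 7.05969e-11
  P(Z=4)·f_4 = 0.43 × 2.34968e-10 = 1.01036e-10
Evidence: 0.0621672 + 0.00624329 + 7.05969e-11 + 1.01036e-10 = 0.0684105
So the posterior for Coin type 2 is 0.00624329 / 0.0684105 ≈ 0.091.

0.091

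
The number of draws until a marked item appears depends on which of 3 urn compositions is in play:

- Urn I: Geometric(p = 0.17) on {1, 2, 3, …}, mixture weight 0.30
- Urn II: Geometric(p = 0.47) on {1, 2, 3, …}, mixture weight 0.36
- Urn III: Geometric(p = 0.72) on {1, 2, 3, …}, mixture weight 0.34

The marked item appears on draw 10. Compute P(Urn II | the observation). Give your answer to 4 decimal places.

0.0553

Apply Bayes' rule: the posterior for each component is proportional to its prior times its likelihood at x.
Component likelihoods at x = 10:
  L_I = 0.17·(1−0.17)^9 = 0.17·0.18694 = 0.0317798
  L_II = 0.47·(1−0.47)^9 = 0.47·0.00329976 = 0.00155089
  L_III = 0.72·(1−0.72)^9 = 0.72·1.05785e-05 = 7.61649e-06
Weight by the priors:
  P(Z=I)·L_I = 0.30 × 0.0317798 = 0.00953395
  P(Z=II)·L_II = 0.36 × 0.00155089 = 0.00055832
  P(Z=III)·L_III = 0.34 × 7.61649e-06 = 2.58961e-06
Marginal: 0.00953395 + 0.00055832 + 2.58961e-06 = 0.0100949
So the posterior for Urn II is 0.00055832 / 0.0100949 ≈ 0.0553.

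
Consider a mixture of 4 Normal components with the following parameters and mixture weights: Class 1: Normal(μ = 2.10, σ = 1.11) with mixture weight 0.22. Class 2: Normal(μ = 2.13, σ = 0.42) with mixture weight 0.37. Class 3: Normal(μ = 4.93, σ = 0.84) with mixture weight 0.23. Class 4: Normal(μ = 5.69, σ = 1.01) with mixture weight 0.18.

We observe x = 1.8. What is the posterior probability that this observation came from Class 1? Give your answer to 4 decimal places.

0.2279

P(component k | x) = P(Z=k)·f_k(x) / marginal(x), where marginal(x) = Σ_j P(Z=j)·f_j(x).
Component likelihoods at x = 1.8:
  f_1 = 0.346518
  f_2 = 0.697599
  f_3 = 0.000458829
  f_4 = 0.000237378
Multiply by the mixture weights:
  P(Z=1)·f_1 = 0.22 × 0.346518 = 0.0762339
  P(Z=2)·f_2 = 0.37 × 0.697599 = 0.258111
  P(Z=3)·f_3 = 0.23 × 0.000458829 = 0.000105531
  P(Z=4)·f_4 = 0.18 × 0.000237378 = 4.2728e-05
Normaliser: 0.0762339 + 0.258111 + 0.000105531 + 4.2728e-05 = 0.334494
Responsibility of Class 1: 0.0762339 / 0.334494 ≈ 0.2279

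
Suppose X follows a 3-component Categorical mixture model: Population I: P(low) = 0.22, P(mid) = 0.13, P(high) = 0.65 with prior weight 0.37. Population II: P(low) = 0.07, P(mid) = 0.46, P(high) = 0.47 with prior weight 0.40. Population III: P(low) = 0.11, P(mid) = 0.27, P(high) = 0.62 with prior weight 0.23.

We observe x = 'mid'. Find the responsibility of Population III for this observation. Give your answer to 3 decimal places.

0.211

The responsibility of component k is π_k f_k(x) divided by Σ_j π_j f_j(x).
Evaluate each component's likelihood at the observed value:
  f_I = P(mid | comp) = 0.13
  f_II = P(mid | comp) = 0.46
  f_III = P(mid | comp) = 0.27
Multiply by the mixture weights:
  π_I·f_I = 0.37 × 0.13 = 0.0481
  π_II·f_II = 0.40 × 0.46 = 0.184
  π_III·f_III = 0.23 × 0.27 = 0.0621
Evidence: 0.0481 + 0.184 + 0.0621 = 0.2942
P(Population III | x) ≈ 0.211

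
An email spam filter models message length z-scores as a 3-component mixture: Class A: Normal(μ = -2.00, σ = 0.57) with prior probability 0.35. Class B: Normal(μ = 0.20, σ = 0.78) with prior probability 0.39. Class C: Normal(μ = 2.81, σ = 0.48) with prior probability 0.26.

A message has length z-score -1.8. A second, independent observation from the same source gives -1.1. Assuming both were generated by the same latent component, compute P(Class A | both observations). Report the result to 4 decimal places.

0.9799

The responsibility of component k is w_k f_k(x) divided by Σ_j w_j f_j(x).
Since both observations come from the same component, the likelihood for component k is f_k(x₁)·f_k(x₂).
  f_A = [0.658114] × [0.20122] = 0.132426
  f_B = [0.0191053] × [0.127535] = 0.00243659
  f_C = [7.76253e-21] × [3.24303e-15] = 2.51741e-35
Weight by the priors:
  w_A·f_A = 0.35 × 0.132426 = 0.046349
  w_B·f_B = 0.39 × 0.00243659 = 0.000950272
  w_C·f_C = 0.26 × 2.51741e-35 = 6.54527e-36
Marginal: 0.046349 + 0.000950272 + 6.54527e-36 = 0.0472992
P(Class A | x) = 0.046349 / 0.0472992 ≈ 0.9799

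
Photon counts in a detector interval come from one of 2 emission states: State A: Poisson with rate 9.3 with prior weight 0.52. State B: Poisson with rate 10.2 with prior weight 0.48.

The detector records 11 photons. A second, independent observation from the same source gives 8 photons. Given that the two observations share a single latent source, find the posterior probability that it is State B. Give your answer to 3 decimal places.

P(component k | x) = π_k·f_k(x) / marginal(x), where marginal(x) = Σ_j π_j·f_j(x).
Since both observations come from the same component, the likelihood for component k is f_k(x₁)·f_k(x₂).
  f_A = [e^(−9.3)·9.3^11/11! = 0.10309] × [0.126883] = 0.0130804
  f_B = [e^(−10.2)·10.2^11/11! = 0.115782] × [0.108013] = 0.012506
Unnormalised posteriors:
  π_A·f_A = 0.52 × 0.0130804 = 0.00680183
  π_B·f_B = 0.48 × 0.012506 = 0.0060029
Normaliser: 0.00680183 + 0.0060029 = 0.0128047
P(State B | x₁,x₂) ≈ 0.469

0.469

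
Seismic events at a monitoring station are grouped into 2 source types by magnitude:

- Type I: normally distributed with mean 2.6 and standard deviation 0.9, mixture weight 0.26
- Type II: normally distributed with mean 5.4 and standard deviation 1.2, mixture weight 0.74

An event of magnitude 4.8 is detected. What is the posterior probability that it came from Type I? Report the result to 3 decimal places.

0.026

The responsibility of component k is w_k f_k(x) divided by Σ_j w_j f_j(x).
Normal densities:
  f_I = (1/(0.9·√(2π)))·exp(−(4.8−2.6)²/(2·0.9²)) = 0.443269·exp(-2.98765) = 0.0223432
  f_II = (1/(1.2·√(2π)))·exp(−(4.8−5.4)²/(2·1.2²)) = 0.332452·exp(-0.12500) = 0.293388
Weight by the priors:
  w_I·f_I = 0.26 × 0.0223432 = 0.00580924
  w_II·f_II = 0.74 × 0.293388 = 0.217107
Denominator: 0.00580924 + 0.217107 = 0.222916
So the posterior for Type I is 0.00580924 / 0.222916 ≈ 0.026.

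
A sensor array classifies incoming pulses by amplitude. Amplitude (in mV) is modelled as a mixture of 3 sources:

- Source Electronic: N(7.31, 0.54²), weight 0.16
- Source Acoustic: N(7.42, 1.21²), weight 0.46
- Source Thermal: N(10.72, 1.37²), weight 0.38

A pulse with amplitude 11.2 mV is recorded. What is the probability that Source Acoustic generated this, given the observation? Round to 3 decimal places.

Apply Bayes' rule: the posterior for each component is proportional to its prior times its likelihood at x.
Normal densities:
  f_Electronic = (1/(0.54·√(2π)))·exp(−(11.2−7.31)²/(2·0.54²)) = 0.738782·exp(-25.94667) = 3.98125e-12
  f_Acoustic = (1/(1.21·√(2π)))·exp(−(11.2−7.42)²/(2·1.21²)) = 0.329704·exp(-4.87958) = 0.00250581
  f_Thermal = (1/(1.37·√(2π)))·exp(−(11.2−10.72)²/(2·1.37²)) = 0.291199·exp(-0.06138) = 0.273863
Weight by the priors:
  w_Electronic·f_Electronic = 0.16 × 3.98125e-12 = 6.37e-13
  w_Acoustic·f_Acoustic = 0.46 × 0.00250581 = 0.00115267
  w_Thermal·f_Thermal = 0.38 × 0.273863 = 0.104068
Marginal: 6.37e-13 + 0.00115267 + 0.104068 = 0.105221
P(Source Acoustic | 11.2 mV) ≈ 0.011

0.011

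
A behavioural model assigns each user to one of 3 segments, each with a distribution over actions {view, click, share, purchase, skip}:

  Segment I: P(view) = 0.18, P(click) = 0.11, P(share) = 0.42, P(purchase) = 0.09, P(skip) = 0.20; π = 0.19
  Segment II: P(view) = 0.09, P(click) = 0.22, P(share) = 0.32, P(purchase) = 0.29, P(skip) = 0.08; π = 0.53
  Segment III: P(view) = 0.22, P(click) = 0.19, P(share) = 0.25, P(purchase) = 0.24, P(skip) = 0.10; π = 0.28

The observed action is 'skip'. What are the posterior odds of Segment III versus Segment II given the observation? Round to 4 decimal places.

Since P(k|x) ∝ π_k f_k(x), the posterior odds are π_i f_i(x) / (π_j f_j(x)).
Categorical probabilities:
  L_I = P(skip | comp) = 0.20
  L_II = P(skip | comp) = 0.08
  L_III = P(skip | comp) = 0.10
Odds = (0.28/0.53) × (0.1/0.08) = 0.528302 × 1.25 ≈ 0.6604

0.6604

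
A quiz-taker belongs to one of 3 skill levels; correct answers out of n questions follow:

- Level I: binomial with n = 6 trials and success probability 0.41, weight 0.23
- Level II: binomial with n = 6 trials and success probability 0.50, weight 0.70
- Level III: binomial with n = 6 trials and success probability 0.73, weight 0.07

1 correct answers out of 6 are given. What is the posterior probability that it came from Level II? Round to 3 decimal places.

The responsibility of component k is w_k f_k(x) divided by Σ_j w_j f_j(x).
Evaluate each component's likelihood at the observed value:
  f_I = 0.175871
  f_II = 0.09375
  f_III = 0.00628482
Unnormalised posteriors:
  w_I·f_I = 0.23 × 0.175871 = 0.0404504
  w_II·f_II = 0.70 × 0.09375 = 0.065625
  w_III·f_III = 0.07 × 0.00628482 = 0.000439937
Marginal: 0.0404504 + 0.065625 + 0.000439937 = 0.106515
P(Level II | 1 correct answers out of 6) ≈ 0.616

0.616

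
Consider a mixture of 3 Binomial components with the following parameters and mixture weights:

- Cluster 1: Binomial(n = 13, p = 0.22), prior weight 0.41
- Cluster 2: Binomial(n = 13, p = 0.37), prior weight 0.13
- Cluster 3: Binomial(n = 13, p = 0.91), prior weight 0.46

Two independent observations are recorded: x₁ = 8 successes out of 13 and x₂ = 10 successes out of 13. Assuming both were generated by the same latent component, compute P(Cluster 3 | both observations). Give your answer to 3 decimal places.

0.869

P(component k | x) = π_k·f_k(x) / marginal(x), where marginal(x) = Σ_j π_j·f_j(x).
Since both observations come from the same component, the likelihood for component k is f_k(x₁)·f_k(x₂).
  f_1 = [C(13,8)·0.22^8·0.78^5 = 1287·5.48759e-06·0.288717 = 0.00203907] × [3.60476e-05] = 7.35038e-08
  f_2 = [C(13,8)·0.37^8·0.63^5 = 1287·0.000351248·0.0992437 = 0.0448637] × [0.00343878] = 0.000154277
  f_3 = [C(13,8)·0.91^8·0.09^5 = 1287·0.470253·5.9049e-06 = 0.00357373] × [0.0811909] = 0.000290155
Weight by the priors:
  π_1·f_1 = 0.41 × 7.35038e-08 = 3.01365e-08
  π_2·f_2 = 0.13 × 0.000154277 = 2.0056e-05
  π_3·f_3 = 0.46 × 0.000290155 = 0.000133471
Sum: 3.01365e-08 + 2.0056e-05 + 0.000133471 = 0.000153557
So the posterior for Cluster 3 is 0.000133471 / 0.000153557 ≈ 0.869.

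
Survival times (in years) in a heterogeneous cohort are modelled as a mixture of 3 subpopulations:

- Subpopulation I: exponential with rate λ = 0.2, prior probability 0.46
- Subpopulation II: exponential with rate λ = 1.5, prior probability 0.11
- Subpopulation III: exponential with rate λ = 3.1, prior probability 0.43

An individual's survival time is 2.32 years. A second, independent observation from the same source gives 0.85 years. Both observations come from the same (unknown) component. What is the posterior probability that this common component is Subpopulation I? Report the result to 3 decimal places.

P(component k | x) = π_k·f_k(x) / marginal(x), where marginal(x) = Σ_j π_j·f_j(x).
Since both observations come from the same component, the likelihood for component k is f_k(x₁)·f_k(x₂).
  f_I = [0.2·e^(−0.2·2.32) = 0.2·e^(−0.4640) = 0.125753] × [0.168733] = 0.0212186
  f_II = [1.5·e^(−1.5·2.32) = 1.5·e^(−3.4800) = 0.0462111] × [0.419146] = 0.0193692
  f_III = [3.1·e^(−3.1·2.32) = 3.1·e^(−7.1920) = 0.00233301] × [0.222329] = 0.000518694
Multiply by the mixture weights:
  π_I·f_I = 0.46 × 0.0212186 = 0.00976057
  π_II·f_II = 0.11 × 0.0193692 = 0.00213061
  π_III·f_III = 0.43 × 0.000518694 = 0.000223039
Evidence: 0.00976057 + 0.00213061 + 0.000223039 = 0.0121142
P(Subpopulation I | x) = 0.00976057 / 0.0121142 ≈ 0.806

0.806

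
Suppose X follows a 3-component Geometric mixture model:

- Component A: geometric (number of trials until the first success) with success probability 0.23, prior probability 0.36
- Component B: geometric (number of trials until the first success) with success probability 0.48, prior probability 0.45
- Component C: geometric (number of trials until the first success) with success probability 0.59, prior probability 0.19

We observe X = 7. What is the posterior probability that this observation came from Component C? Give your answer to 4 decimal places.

Apply Bayes' rule: the posterior for each component is proportional to its prior times its likelihood at x.
Geometric probabilities:
  L_A = 0.23·(1−0.23)^6 = 0.23·0.208422 = 0.0479371
  L_B = 0.48·(1−0.48)^6 = 0.48·0.0197706 = 0.00948989
  L_C = 0.59·(1−0.59)^6 = 0.59·0.0047501 = 0.00280256
Unnormalised posteriors:
  π_A·L_A = 0.36 × 0.0479371 = 0.0172574
  π_B·L_B = 0.45 × 0.00948989 = 0.00427045
  π_C·L_C = 0.19 × 0.00280256 = 0.000532487
Denominator: 0.0172574 + 0.00427045 + 0.000532487 = 0.0220603
P(Component C | data) ≈ 0.0241

0.0241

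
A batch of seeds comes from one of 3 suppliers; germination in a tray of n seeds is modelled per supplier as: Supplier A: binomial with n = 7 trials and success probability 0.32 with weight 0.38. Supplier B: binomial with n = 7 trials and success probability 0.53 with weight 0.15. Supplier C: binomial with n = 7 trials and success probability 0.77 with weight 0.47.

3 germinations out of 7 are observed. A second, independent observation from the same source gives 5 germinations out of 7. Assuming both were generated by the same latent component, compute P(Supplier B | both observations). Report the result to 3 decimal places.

Posterior ∝ prior × likelihood, so P(k | x) ∝ w_k f_k(x); normalise over all components.
Since both observations come from the same component, the likelihood for component k is f_k(x₁)·f_k(x₂).
  L_A = [C(7,3)·0.32^3·0.68^4 = 35·0.032768·0.213814 = 0.245219] × [0.0325827] = 0.00798989
  L_B = [C(7,3)·0.53^3·0.47^4 = 35·0.148877·0.0487968 = 0.254265] × [0.193997] = 0.0493266
  L_C = [C(7,3)·0.77^3·0.23^4 = 35·0.456533·0.00279841 = 0.0447148] × [0.300697] = 0.0134456
Unnormalised posteriors:
  w_A·L_A = 0.38 × 0.00798989 = 0.00303616
  w_B·L_B = 0.15 × 0.0493266 = 0.00739899
  w_C·L_C = 0.47 × 0.0134456 = 0.00631943
Sum: 0.00303616 + 0.00739899 + 0.00631943 = 0.0167546
P(Supplier B | data) ≈ 0.442

0.442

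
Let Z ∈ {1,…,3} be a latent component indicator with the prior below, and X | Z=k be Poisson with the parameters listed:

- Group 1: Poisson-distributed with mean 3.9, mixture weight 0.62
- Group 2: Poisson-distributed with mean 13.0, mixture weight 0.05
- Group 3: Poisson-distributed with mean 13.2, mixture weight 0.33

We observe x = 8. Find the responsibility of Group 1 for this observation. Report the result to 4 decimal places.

0.5063

Posterior ∝ prior × likelihood, so P(k | x) ∝ π_k f_k(x); normalise over all components.
Component likelihoods at x = 8:
  f_1 = 0.0268688
  f_2 = 0.0457297
  f_3 = 0.0423042
Unnormalised posteriors:
  π_1·f_1 = 0.62 × 0.0268688 = 0.0166586
  π_2·f_2 = 0.05 × 0.0457297 = 0.00228648
  π_3·f_3 = 0.33 × 0.0423042 = 0.0139604
Marginal: 0.0166586 + 0.00228648 + 0.0139604 = 0.0329055
Responsibility of Group 1: 0.0166586 / 0.0329055 ≈ 0.5063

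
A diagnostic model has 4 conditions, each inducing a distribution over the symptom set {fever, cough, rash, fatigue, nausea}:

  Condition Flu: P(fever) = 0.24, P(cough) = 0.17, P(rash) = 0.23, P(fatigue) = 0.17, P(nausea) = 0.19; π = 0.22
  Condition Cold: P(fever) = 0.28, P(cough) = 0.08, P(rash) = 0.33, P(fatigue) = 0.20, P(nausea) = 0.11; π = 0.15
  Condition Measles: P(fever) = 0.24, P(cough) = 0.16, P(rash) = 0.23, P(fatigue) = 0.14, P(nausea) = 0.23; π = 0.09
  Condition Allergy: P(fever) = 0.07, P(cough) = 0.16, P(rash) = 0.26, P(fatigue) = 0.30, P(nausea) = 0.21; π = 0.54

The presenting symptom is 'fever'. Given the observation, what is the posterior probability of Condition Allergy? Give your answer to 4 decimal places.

Apply Bayes' rule: the posterior for each component is proportional to its prior times its likelihood at x.
Evaluate each component's likelihood at the observed value:
  L_Flu = 0.24
  L_Cold = 0.28
  L_Measles = 0.24
  L_Allergy = 0.07
Unnormalised posteriors:
  w_Flu·L_Flu = 0.22 × 0.24 = 0.0528
  w_Cold·L_Cold = 0.15 × 0.28 = 0.042
  w_Measles·L_Measles = 0.09 × 0.24 = 0.0216
  w_Allergy·L_Allergy = 0.54 × 0.07 = 0.0378
Evidence: 0.0528 + 0.042 + 0.0216 + 0.0378 = 0.1542
P(Condition Allergy | the observation) ≈ 0.2451

0.2451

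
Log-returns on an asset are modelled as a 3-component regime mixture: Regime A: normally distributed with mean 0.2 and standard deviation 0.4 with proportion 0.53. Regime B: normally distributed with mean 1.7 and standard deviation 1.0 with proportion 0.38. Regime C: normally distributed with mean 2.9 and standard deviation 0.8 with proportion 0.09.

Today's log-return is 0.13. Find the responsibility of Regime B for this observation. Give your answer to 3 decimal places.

P(component k | x) = P(Z=k)·f_k(x) / marginal(x), where marginal(x) = Σ_j P(Z=j)·f_j(x).
Evaluate each component's likelihood at the observed value:
  L_A = (1/(0.4·√(2π)))·exp(−(0.13−0.2)²/(2·0.4²)) = 0.997356·exp(-0.01531) = 0.9822
  L_B = (1/(1.0·√(2π)))·exp(−(0.13−1.7)²/(2·1.0²)) = 0.398942·exp(-1.23245) = 0.116323
  L_C = (1/(0.8·√(2π)))·exp(−(0.13−2.9)²/(2·0.8²)) = 0.498678·exp(-5.99445) = 0.00124297
Multiply by the mixture weights:
  P(Z=A)·L_A = 0.53 × 0.9822 = 0.520566
  P(Z=B)·L_B = 0.38 × 0.116323 = 0.0442026
  P(Z=C)·L_C = 0.09 × 0.00124297 = 0.000111868
Normaliser: 0.520566 + 0.0442026 + 0.000111868 = 0.56488
P(Regime B | 0.13) = 0.0442026 / 0.56488 ≈ 0.078

0.078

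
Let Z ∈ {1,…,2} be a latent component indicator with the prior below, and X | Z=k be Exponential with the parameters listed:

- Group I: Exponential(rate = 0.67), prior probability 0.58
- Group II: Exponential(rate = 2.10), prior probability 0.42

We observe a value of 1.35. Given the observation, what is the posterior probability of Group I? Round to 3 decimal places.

By Bayes' theorem, P(k | x) = P(Z=k) f_k(x) / Σ_j P(Z=j) f_j(x).
Evaluate each component's likelihood at the observed value:
  f_I = 0.67·e^(−0.67·1.35) = 0.67·e^(−0.9045) = 0.271179
  f_II = 2.10·e^(−2.10·1.35) = 2.10·e^(−2.8350) = 0.123309
Unnormalised posteriors:
  P(Z=I)·f_I = 0.58 × 0.271179 = 0.157284
  P(Z=II)·f_II = 0.42 × 0.123309 = 0.0517897
Evidence: 0.157284 + 0.0517897 = 0.209073
Responsibility of Group I: 0.157284 / 0.209073 ≈ 0.752

0.752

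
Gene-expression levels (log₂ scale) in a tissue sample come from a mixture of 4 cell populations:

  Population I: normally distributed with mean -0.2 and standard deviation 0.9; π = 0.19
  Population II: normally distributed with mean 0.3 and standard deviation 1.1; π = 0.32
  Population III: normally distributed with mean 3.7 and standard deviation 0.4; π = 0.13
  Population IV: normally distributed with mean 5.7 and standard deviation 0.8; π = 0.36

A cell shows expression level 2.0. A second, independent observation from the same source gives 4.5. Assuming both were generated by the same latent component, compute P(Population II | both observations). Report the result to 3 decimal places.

Posterior ∝ prior × likelihood, so P(k | x) ∝ w_k f_k(x); normalise over all components.
Since both observations come from the same component, the likelihood for component k is f_k(x₁)·f_k(x₂).
  f_I = [0.0223432] × [5.30535e-07] = 1.18539e-08
  f_II = [0.109869] × [0.000247647] = 2.72088e-05
  f_III = [0.000119297] × [0.134977] = 1.61023e-05
  f_IV = [1.12955e-05] × [0.161897] = 1.82871e-06
Prior × likelihood for each component:
  w_I·f_I = 0.19 × 1.18539e-08 = 2.25223e-09
  w_II·f_II = 0.32 × 2.72088e-05 = 8.70683e-06
  w_III·f_III = 0.13 × 1.61023e-05 = 2.0933e-06
  w_IV·f_IV = 0.36 × 1.82871e-06 = 6.58334e-07
Normaliser: 2.25223e-09 + 8.70683e-06 + 2.0933e-06 + 6.58334e-07 = 1.14607e-05
P(Population II | data) = 8.70683e-06 / 1.14607e-05 ≈ 0.760

0.760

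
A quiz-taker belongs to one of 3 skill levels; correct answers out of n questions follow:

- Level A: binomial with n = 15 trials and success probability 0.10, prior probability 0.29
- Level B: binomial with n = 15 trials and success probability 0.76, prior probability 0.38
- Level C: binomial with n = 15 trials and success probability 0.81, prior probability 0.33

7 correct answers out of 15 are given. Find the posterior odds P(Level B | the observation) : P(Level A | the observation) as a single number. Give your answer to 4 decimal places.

Since P(k|x) ∝ P(Z=k) f_k(x), the posterior odds are P(Z=i) f_i(x) / (P(Z=j) f_j(x)).
Evaluate each component's likelihood at the observed value:
  f_A = 0.000277006
  f_B = 0.0103737
  f_C = 0.00250019
Posterior odds = (P(Z=B)·f_B) / (P(Z=A)·f_A) = (0.38·0.0103737) / (0.29·0.000277006) = 0.00394201 / 8.03316e-05 ≈ 49.0716

49.0716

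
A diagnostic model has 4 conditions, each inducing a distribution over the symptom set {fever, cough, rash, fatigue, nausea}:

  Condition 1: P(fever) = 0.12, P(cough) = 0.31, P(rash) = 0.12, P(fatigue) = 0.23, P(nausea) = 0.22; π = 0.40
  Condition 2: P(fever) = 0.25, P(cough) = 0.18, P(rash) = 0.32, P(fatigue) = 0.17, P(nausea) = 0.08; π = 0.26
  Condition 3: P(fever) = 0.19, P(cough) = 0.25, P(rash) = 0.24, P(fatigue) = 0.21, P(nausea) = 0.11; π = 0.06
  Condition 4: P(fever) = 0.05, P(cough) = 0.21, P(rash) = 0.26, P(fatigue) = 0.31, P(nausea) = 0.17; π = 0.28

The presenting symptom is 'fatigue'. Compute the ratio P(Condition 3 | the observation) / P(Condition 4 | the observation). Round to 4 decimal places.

Posterior odds = (π_i f_i(x)) / (π_j f_j(x)); the normalising sum cancels.
Evaluate each component's likelihood at the observed value:
  f_1 = P(fatigue | comp) = 0.23
  f_2 = P(fatigue | comp) = 0.17
  f_3 = P(fatigue | comp) = 0.21
  f_4 = P(fatigue | comp) = 0.31
Odds = (0.06/0.28) × (0.21/0.31) = 0.214286 × 0.677419 ≈ 0.1452

0.1452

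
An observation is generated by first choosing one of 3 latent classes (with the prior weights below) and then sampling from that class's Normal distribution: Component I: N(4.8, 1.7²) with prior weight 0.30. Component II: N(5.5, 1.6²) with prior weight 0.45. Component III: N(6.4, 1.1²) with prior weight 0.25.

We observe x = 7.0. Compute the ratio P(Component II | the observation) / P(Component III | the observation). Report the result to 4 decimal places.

0.9253

The posterior odds equal the prior odds times the likelihood ratio: (π_i/π_j)·(f_i(x)/f_j(x)).
Normal densities:
  L_I = (1/(1.7·√(2π)))·exp(−(7.0−4.8)²/(2·1.7²)) = 0.234672·exp(-0.83737) = 0.101577
  L_II = (1/(1.6·√(2π)))·exp(−(7.0−5.5)²/(2·1.6²)) = 0.249339·exp(-0.43945) = 0.160671
  L_III = (1/(1.1·√(2π)))·exp(−(7.0−6.4)²/(2·1.1²)) = 0.362675·exp(-0.14876) = 0.312544
Posterior odds = (π_II·L_II) / (π_III·L_III) = (0.45·0.160671) / (0.25·0.312544) = 0.072302 / 0.0781361 ≈ 0.9253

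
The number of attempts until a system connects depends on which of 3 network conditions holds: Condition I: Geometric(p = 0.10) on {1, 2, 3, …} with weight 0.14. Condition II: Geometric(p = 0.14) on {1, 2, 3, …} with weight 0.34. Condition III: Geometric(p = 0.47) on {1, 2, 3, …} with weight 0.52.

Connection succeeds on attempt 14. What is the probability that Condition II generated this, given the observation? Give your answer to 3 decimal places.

The responsibility of component k is P(Z=k) f_k(x) divided by Σ_j P(Z=j) f_j(x).
Geometric probabilities:
  p_I = 0.10·(1−0.10)^13 = 0.10·0.254187 = 0.0254187
  p_II = 0.14·(1−0.14)^13 = 0.14·0.14076 = 0.0197064
  p_III = 0.47·(1−0.47)^13 = 0.47·0.000260367 = 0.000122373
Prior × likelihood for each component:
  P(Z=I)·p_I = 0.14 × 0.0254187 = 0.00355861
  P(Z=II)·p_II = 0.34 × 0.0197064 = 0.00670019
  P(Z=III)·p_III = 0.52 × 0.000122373 = 6.36337e-05
Sum: 0.00355861 + 0.00670019 + 6.36337e-05 = 0.0103224
So the posterior for Condition II is 0.00670019 / 0.0103224 ≈ 0.649.

0.649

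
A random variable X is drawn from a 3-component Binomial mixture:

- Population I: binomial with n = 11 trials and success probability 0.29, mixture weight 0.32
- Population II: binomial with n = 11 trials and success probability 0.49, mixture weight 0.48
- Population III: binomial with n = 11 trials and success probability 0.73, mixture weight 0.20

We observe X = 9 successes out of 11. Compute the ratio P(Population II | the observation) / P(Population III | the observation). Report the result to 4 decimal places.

The posterior odds equal the prior odds times the likelihood ratio: (P(Z=i)/P(Z=j))·(f_i(x)/f_j(x)).
Evaluate each component's likelihood at the observed value:
  L_I = C(11,9)·0.29^9·0.71^2 = 55·1.45071e-05·0.5041 = 0.000402218
  L_II = C(11,9)·0.49^9·0.51^2 = 55·0.00162841·0.2601 = 0.0232953
  L_III = C(11,9)·0.73^9·0.27^2 = 55·0.0588716·0.0729 = 0.236046
0.0111817 / 0.0472091 ≈ 0.2369

0.2369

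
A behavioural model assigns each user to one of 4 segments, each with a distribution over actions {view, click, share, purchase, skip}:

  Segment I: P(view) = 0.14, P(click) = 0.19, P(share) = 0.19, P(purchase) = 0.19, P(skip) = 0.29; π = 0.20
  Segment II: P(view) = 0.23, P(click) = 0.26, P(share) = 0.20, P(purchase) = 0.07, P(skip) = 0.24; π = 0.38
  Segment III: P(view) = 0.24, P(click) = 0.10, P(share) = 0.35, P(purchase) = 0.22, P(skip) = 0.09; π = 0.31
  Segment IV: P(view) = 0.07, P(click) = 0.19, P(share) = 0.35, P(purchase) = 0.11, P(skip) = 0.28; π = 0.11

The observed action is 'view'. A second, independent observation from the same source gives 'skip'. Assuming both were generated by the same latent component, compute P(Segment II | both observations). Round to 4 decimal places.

0.5528

Apply Bayes' rule: the posterior for each component is proportional to its prior times its likelihood at x.
Since both observations come from the same component, the likelihood for component k is f_k(x₁)·f_k(x₂).
  L_I = [0.14] × [0.29] = 0.0406
  L_II = [0.23] × [0.24] = 0.0552
  L_III = [0.24] × [0.09] = 0.0216
  L_IV = [0.07] × [0.28] = 0.0196
Multiply by the mixture weights:
  π_I·L_I = 0.20 × 0.0406 = 0.00812
  π_II·L_II = 0.38 × 0.0552 = 0.020976
  π_III·L_III = 0.31 × 0.0216 = 0.006696
  π_IV·L_IV = 0.11 × 0.0196 = 0.002156
Sum: 0.00812 + 0.020976 + 0.006696 + 0.002156 = 0.037948
P(Segment II | x₁,x₂) = 0.020976 / 0.037948 ≈ 0.5528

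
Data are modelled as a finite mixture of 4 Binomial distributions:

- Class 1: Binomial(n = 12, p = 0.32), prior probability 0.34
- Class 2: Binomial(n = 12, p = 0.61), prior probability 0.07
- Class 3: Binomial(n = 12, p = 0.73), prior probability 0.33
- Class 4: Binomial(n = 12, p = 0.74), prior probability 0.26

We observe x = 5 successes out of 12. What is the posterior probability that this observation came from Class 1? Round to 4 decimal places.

Apply Bayes' rule: the posterior for each component is proportional to its prior times its likelihood at x.
Component likelihoods at x = 5 successes out of 12:
  f_1 = C(12,5)·0.32^5·0.68^7 = 792·0.00335544·0.0672299 = 0.178664
  f_2 = C(12,5)·0.61^5·0.39^7 = 792·0.0844596·0.00137231 = 0.0917966
  f_3 = C(12,5)·0.73^5·0.27^7 = 792·0.207307·0.000104604 = 0.0171746
  f_4 = C(12,5)·0.74^5·0.26^7 = 792·0.221901·8.03181e-05 = 0.0141155
Multiply by the mixture weights:
  w_1·f_1 = 0.34 × 0.178664 = 0.0607458
  w_2·f_2 = 0.07 × 0.0917966 = 0.00642576
  w_3·f_3 = 0.33 × 0.0171746 = 0.00566761
  w_4·f_4 = 0.26 × 0.0141155 = 0.00367004
Denominator: 0.0607458 + 0.00642576 + 0.00566761 + 0.00367004 = 0.0765092
Responsibility of Class 1: 0.0607458 / 0.0765092 ≈ 0.7940

0.7940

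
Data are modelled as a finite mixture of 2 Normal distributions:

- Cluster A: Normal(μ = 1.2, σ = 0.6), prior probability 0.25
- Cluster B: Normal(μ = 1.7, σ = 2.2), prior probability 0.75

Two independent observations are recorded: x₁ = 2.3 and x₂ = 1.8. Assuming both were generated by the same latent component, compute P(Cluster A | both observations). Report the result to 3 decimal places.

The responsibility of component k is P(Z=k) f_k(x) divided by Σ_j P(Z=j) f_j(x).
Since both observations come from the same component, the likelihood for component k is f_k(x₁)·f_k(x₂).
  f_A = [0.123852] × [0.403285] = 0.0499476
  f_B = [0.174717] × [0.18115] = 0.0316501
Prior × likelihood for each component:
  P(Z=A)·f_A = 0.25 × 0.0499476 = 0.0124869
  P(Z=B)·f_B = 0.75 × 0.0316501 = 0.0237376
Denominator: 0.0124869 + 0.0237376 = 0.0362244
P(Cluster A | data) ≈ 0.345

0.345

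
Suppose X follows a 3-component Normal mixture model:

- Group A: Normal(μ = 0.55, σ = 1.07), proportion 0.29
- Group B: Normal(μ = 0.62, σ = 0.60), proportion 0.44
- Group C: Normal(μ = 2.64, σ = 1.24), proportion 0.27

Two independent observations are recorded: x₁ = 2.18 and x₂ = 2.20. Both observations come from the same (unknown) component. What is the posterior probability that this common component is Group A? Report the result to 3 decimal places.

Apply Bayes' rule: the posterior for each component is proportional to its prior times its likelihood at x.
Since both observations come from the same component, the likelihood for component k is f_k(x₁)·f_k(x₂).
  p_A = [(1/(1.07·√(2π)))·exp(−(2.18−0.55)²/(2·1.07²)) = 0.372843·exp(-1.16032) = 0.116844] × [0.113544] = 0.0132669
  p_B = [(1/(0.60·√(2π)))·exp(−(2.18−0.62)²/(2·0.60²)) = 0.664904·exp(-3.38000) = 0.0226383] × [0.0207474] = 0.000469685
  p_C = [(1/(1.24·√(2π)))·exp(−(2.18−2.64)²/(2·1.24²)) = 0.321728·exp(-0.06881) = 0.300334] × [0.302098] = 0.0907303
Multiply by the mixture weights:
  P(Z=A)·p_A = 0.29 × 0.0132669 = 0.0038474
  P(Z=B)·p_B = 0.44 × 0.000469685 = 0.000206661
  P(Z=C)·p_C = 0.27 × 0.0907303 = 0.0244972
Denominator: 0.0038474 + 0.000206661 + 0.0244972 = 0.0285513
P(Group A | x₁,x₂) ≈ 0.135

0.135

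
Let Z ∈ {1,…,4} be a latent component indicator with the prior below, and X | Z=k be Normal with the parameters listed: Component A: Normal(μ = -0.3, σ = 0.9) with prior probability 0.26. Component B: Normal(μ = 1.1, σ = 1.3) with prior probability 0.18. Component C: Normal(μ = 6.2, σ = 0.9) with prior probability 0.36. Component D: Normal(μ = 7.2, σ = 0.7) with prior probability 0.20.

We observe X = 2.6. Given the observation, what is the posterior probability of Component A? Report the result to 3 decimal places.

By Bayes' theorem, P(k | x) = w_k f_k(x) / Σ_j w_j f_j(x).
Component likelihoods at x = 2.6:
  p_A = (1/(0.9·√(2π)))·exp(−(2.6−-0.3)²/(2·0.9²)) = 0.443269·exp(-5.19136) = 0.00246655
  p_B = (1/(1.3·√(2π)))·exp(−(2.6−1.1)²/(2·1.3²)) = 0.306879·exp(-0.66568) = 0.157712
  p_C = (1/(0.9·√(2π)))·exp(−(2.6−6.2)²/(2·0.9²)) = 0.443269·exp(-8.00000) = 0.0001487
  p_D = (1/(0.7·√(2π)))·exp(−(2.6−7.2)²/(2·0.7²)) = 0.569918·exp(-21.59184) = 2.39109e-10
Unnormalised posteriors:
  w_A·p_A = 0.26 × 0.00246655 = 0.000641302
  w_B·p_B = 0.18 × 0.157712 = 0.0283882
  w_C·p_C = 0.36 × 0.0001487 = 5.35321e-05
  w_D·p_D = 0.20 × 2.39109e-10 = 4.78219e-11
Marginal: 0.000641302 + 0.0283882 + 5.35321e-05 + 4.78219e-11 = 0.029083
Responsibility of Component A: 0.000641302 / 0.029083 ≈ 0.022

0.022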